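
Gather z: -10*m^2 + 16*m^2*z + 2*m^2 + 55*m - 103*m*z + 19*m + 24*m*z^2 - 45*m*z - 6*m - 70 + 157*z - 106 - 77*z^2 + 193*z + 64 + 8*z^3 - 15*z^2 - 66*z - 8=-8*m^2 + 68*m + 8*z^3 + z^2*(24*m - 92) + z*(16*m^2 - 148*m + 284) - 120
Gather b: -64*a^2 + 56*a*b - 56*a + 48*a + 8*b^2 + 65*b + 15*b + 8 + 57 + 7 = -64*a^2 - 8*a + 8*b^2 + b*(56*a + 80) + 72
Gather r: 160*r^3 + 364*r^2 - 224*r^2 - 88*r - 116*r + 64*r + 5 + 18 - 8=160*r^3 + 140*r^2 - 140*r + 15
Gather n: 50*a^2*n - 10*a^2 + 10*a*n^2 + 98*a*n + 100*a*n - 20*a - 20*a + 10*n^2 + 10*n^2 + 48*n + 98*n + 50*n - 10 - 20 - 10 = -10*a^2 - 40*a + n^2*(10*a + 20) + n*(50*a^2 + 198*a + 196) - 40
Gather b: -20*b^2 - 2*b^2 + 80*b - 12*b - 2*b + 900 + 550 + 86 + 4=-22*b^2 + 66*b + 1540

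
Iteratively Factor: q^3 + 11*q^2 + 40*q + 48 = (q + 4)*(q^2 + 7*q + 12) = (q + 4)^2*(q + 3)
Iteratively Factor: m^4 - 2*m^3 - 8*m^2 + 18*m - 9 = (m - 3)*(m^3 + m^2 - 5*m + 3) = (m - 3)*(m - 1)*(m^2 + 2*m - 3) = (m - 3)*(m - 1)*(m + 3)*(m - 1)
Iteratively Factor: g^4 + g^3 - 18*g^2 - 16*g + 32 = (g - 4)*(g^3 + 5*g^2 + 2*g - 8) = (g - 4)*(g + 2)*(g^2 + 3*g - 4) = (g - 4)*(g - 1)*(g + 2)*(g + 4)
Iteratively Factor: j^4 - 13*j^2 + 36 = (j + 2)*(j^3 - 2*j^2 - 9*j + 18) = (j - 3)*(j + 2)*(j^2 + j - 6) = (j - 3)*(j + 2)*(j + 3)*(j - 2)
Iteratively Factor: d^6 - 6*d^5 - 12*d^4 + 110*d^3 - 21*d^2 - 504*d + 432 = (d + 3)*(d^5 - 9*d^4 + 15*d^3 + 65*d^2 - 216*d + 144) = (d - 4)*(d + 3)*(d^4 - 5*d^3 - 5*d^2 + 45*d - 36) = (d - 4)^2*(d + 3)*(d^3 - d^2 - 9*d + 9) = (d - 4)^2*(d - 1)*(d + 3)*(d^2 - 9) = (d - 4)^2*(d - 3)*(d - 1)*(d + 3)*(d + 3)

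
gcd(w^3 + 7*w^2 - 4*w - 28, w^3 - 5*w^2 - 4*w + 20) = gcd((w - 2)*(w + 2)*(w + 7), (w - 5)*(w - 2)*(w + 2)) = w^2 - 4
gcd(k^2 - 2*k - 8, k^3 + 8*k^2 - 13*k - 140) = k - 4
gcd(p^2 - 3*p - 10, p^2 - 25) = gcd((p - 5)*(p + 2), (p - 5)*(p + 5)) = p - 5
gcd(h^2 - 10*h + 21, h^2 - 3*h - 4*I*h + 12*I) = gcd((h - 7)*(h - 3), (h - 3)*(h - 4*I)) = h - 3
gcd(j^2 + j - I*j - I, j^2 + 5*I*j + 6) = j - I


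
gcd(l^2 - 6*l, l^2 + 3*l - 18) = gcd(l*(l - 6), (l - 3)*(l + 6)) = 1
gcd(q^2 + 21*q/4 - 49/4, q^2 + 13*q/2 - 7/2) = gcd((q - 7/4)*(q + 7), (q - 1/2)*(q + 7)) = q + 7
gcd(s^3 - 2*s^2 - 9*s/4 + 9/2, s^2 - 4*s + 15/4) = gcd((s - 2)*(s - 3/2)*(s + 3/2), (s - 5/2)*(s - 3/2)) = s - 3/2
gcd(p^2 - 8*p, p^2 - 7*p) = p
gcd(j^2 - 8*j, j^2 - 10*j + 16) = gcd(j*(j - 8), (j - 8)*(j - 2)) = j - 8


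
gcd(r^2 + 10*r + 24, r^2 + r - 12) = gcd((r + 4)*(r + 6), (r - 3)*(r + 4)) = r + 4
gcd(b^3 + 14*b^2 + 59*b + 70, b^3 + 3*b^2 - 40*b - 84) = b^2 + 9*b + 14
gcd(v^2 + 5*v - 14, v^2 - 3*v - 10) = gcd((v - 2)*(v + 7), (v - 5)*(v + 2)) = 1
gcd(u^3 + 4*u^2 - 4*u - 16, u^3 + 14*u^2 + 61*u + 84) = u + 4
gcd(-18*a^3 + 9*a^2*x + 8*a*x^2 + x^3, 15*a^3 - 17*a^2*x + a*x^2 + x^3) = -a + x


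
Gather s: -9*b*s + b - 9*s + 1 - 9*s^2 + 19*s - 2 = b - 9*s^2 + s*(10 - 9*b) - 1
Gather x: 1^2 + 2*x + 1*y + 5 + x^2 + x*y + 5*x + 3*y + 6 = x^2 + x*(y + 7) + 4*y + 12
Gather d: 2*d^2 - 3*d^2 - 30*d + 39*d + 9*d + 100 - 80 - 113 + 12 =-d^2 + 18*d - 81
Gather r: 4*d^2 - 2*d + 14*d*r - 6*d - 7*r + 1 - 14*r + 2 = 4*d^2 - 8*d + r*(14*d - 21) + 3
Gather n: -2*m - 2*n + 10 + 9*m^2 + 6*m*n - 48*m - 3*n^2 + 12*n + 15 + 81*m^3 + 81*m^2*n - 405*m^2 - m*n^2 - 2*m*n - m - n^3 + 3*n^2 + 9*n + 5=81*m^3 - 396*m^2 - m*n^2 - 51*m - n^3 + n*(81*m^2 + 4*m + 19) + 30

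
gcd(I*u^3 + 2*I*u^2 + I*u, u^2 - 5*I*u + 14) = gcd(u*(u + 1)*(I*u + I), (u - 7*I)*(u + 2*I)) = 1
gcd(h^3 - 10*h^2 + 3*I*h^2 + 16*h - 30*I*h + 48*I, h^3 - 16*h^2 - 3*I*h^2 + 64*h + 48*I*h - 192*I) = h - 8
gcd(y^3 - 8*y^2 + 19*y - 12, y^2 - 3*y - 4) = y - 4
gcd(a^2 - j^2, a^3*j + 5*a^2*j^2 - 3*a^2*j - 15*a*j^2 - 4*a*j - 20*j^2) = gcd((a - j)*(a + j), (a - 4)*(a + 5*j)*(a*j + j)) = 1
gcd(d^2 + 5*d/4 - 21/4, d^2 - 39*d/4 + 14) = d - 7/4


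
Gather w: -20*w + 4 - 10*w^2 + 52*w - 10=-10*w^2 + 32*w - 6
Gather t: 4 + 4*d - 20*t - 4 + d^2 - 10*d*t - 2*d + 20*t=d^2 - 10*d*t + 2*d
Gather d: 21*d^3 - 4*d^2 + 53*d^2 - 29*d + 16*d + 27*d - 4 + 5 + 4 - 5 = 21*d^3 + 49*d^2 + 14*d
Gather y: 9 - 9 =0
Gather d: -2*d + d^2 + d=d^2 - d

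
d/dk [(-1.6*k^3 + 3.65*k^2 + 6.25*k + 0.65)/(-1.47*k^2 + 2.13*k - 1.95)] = (2.352*k^4 - 6.816*k^3 + 26.322*k^2 - 12.324*k - 13.572)/(2.1609*k^4 - 6.2622*k^3 + 10.2699*k^2 - 8.307*k + 3.8025)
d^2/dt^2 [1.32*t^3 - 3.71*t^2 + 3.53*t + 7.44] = 7.92*t - 7.42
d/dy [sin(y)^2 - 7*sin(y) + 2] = (2*sin(y) - 7)*cos(y)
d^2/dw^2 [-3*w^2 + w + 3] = -6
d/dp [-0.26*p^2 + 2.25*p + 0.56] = 2.25 - 0.52*p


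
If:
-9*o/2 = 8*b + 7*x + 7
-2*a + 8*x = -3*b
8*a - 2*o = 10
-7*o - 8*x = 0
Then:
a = 1877/1764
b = -905/882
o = -328/441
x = 41/63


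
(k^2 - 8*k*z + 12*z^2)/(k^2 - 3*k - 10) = (-k^2 + 8*k*z - 12*z^2)/(-k^2 + 3*k + 10)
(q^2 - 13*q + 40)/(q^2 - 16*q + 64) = (q - 5)/(q - 8)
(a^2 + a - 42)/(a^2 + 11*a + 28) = (a - 6)/(a + 4)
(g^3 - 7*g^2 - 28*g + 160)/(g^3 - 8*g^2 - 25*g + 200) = (g - 4)/(g - 5)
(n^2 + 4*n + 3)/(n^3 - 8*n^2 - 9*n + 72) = (n + 1)/(n^2 - 11*n + 24)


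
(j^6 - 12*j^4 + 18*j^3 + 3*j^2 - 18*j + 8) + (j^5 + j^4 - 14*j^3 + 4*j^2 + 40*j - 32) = j^6 + j^5 - 11*j^4 + 4*j^3 + 7*j^2 + 22*j - 24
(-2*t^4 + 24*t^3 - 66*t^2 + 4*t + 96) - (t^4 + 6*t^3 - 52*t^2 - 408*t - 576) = -3*t^4 + 18*t^3 - 14*t^2 + 412*t + 672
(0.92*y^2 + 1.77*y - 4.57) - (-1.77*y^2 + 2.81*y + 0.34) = 2.69*y^2 - 1.04*y - 4.91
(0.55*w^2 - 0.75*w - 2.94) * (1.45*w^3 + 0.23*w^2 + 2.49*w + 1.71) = 0.7975*w^5 - 0.961*w^4 - 3.066*w^3 - 1.6032*w^2 - 8.6031*w - 5.0274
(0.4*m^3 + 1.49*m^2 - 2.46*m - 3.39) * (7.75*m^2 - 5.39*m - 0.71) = 3.1*m^5 + 9.3915*m^4 - 27.3801*m^3 - 14.071*m^2 + 20.0187*m + 2.4069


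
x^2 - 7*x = x*(x - 7)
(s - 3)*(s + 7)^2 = s^3 + 11*s^2 + 7*s - 147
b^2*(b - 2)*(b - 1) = b^4 - 3*b^3 + 2*b^2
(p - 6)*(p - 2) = p^2 - 8*p + 12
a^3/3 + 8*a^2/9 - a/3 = a*(a/3 + 1)*(a - 1/3)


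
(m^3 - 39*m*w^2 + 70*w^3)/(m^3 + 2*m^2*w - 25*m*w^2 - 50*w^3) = (m^2 + 5*m*w - 14*w^2)/(m^2 + 7*m*w + 10*w^2)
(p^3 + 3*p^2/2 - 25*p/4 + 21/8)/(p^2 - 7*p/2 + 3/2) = (p^2 + 2*p - 21/4)/(p - 3)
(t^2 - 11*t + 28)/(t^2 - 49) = (t - 4)/(t + 7)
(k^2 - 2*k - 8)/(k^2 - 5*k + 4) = (k + 2)/(k - 1)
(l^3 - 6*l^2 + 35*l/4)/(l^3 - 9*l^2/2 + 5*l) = (l - 7/2)/(l - 2)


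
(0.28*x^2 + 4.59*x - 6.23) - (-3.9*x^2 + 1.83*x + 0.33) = 4.18*x^2 + 2.76*x - 6.56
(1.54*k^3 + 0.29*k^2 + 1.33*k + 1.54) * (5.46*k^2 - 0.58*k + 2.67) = 8.4084*k^5 + 0.6902*k^4 + 11.2054*k^3 + 8.4113*k^2 + 2.6579*k + 4.1118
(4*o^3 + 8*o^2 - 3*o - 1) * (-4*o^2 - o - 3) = -16*o^5 - 36*o^4 - 8*o^3 - 17*o^2 + 10*o + 3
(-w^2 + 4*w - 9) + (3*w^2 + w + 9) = 2*w^2 + 5*w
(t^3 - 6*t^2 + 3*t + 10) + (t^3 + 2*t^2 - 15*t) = 2*t^3 - 4*t^2 - 12*t + 10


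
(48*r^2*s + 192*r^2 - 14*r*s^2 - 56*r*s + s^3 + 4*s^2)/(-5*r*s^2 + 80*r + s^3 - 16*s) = (-48*r^2 + 14*r*s - s^2)/(5*r*s - 20*r - s^2 + 4*s)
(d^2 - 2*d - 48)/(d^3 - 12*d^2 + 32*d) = (d + 6)/(d*(d - 4))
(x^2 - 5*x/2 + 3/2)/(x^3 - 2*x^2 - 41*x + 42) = (x - 3/2)/(x^2 - x - 42)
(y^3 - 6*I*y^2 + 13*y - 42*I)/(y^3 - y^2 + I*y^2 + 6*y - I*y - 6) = (y - 7*I)/(y - 1)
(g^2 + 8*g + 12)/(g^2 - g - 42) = (g + 2)/(g - 7)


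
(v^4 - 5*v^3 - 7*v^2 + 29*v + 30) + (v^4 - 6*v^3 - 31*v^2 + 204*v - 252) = 2*v^4 - 11*v^3 - 38*v^2 + 233*v - 222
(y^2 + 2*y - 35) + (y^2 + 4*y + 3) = 2*y^2 + 6*y - 32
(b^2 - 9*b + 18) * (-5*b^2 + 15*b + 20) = -5*b^4 + 60*b^3 - 205*b^2 + 90*b + 360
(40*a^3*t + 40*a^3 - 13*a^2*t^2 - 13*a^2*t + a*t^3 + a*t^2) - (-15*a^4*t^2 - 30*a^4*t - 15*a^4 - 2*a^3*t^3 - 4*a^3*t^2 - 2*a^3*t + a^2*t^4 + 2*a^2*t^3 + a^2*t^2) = 15*a^4*t^2 + 30*a^4*t + 15*a^4 + 2*a^3*t^3 + 4*a^3*t^2 + 42*a^3*t + 40*a^3 - a^2*t^4 - 2*a^2*t^3 - 14*a^2*t^2 - 13*a^2*t + a*t^3 + a*t^2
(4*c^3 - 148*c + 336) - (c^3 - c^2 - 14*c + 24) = 3*c^3 + c^2 - 134*c + 312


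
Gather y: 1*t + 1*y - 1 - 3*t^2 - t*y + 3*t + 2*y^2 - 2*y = -3*t^2 + 4*t + 2*y^2 + y*(-t - 1) - 1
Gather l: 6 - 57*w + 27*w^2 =27*w^2 - 57*w + 6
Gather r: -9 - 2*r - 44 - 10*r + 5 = -12*r - 48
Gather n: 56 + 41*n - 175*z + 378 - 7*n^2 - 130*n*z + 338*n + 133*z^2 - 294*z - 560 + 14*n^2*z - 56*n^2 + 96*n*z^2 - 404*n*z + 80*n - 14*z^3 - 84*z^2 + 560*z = n^2*(14*z - 63) + n*(96*z^2 - 534*z + 459) - 14*z^3 + 49*z^2 + 91*z - 126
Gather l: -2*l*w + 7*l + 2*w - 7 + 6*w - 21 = l*(7 - 2*w) + 8*w - 28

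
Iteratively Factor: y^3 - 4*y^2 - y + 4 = (y - 1)*(y^2 - 3*y - 4) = (y - 1)*(y + 1)*(y - 4)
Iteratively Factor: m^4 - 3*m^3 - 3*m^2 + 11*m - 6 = (m + 2)*(m^3 - 5*m^2 + 7*m - 3) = (m - 3)*(m + 2)*(m^2 - 2*m + 1) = (m - 3)*(m - 1)*(m + 2)*(m - 1)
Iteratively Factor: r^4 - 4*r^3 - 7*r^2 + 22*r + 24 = (r + 1)*(r^3 - 5*r^2 - 2*r + 24) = (r + 1)*(r + 2)*(r^2 - 7*r + 12) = (r - 4)*(r + 1)*(r + 2)*(r - 3)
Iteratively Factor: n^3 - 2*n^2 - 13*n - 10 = (n - 5)*(n^2 + 3*n + 2) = (n - 5)*(n + 2)*(n + 1)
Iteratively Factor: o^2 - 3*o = (o - 3)*(o)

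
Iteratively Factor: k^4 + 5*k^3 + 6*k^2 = (k + 2)*(k^3 + 3*k^2) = k*(k + 2)*(k^2 + 3*k) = k*(k + 2)*(k + 3)*(k)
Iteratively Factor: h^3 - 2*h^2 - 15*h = (h + 3)*(h^2 - 5*h) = (h - 5)*(h + 3)*(h)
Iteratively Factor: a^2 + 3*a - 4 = (a - 1)*(a + 4)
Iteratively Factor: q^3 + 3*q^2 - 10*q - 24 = (q + 2)*(q^2 + q - 12) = (q - 3)*(q + 2)*(q + 4)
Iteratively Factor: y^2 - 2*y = (y)*(y - 2)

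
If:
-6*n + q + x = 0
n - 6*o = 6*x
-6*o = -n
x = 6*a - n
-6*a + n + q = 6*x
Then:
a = 0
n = 0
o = 0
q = 0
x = 0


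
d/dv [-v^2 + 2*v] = 2 - 2*v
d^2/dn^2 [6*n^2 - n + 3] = 12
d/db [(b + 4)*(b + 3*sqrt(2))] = 2*b + 4 + 3*sqrt(2)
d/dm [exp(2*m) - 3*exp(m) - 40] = (2*exp(m) - 3)*exp(m)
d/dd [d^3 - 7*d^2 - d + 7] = 3*d^2 - 14*d - 1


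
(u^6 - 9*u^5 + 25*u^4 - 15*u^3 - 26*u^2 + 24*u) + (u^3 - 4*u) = u^6 - 9*u^5 + 25*u^4 - 14*u^3 - 26*u^2 + 20*u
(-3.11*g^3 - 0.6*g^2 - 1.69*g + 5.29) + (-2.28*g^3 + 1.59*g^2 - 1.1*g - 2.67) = -5.39*g^3 + 0.99*g^2 - 2.79*g + 2.62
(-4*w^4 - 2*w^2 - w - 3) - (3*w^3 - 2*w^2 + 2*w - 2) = -4*w^4 - 3*w^3 - 3*w - 1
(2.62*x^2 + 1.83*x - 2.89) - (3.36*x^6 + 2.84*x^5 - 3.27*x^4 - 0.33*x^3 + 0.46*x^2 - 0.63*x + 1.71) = -3.36*x^6 - 2.84*x^5 + 3.27*x^4 + 0.33*x^3 + 2.16*x^2 + 2.46*x - 4.6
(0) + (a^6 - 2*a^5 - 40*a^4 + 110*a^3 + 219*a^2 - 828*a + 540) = a^6 - 2*a^5 - 40*a^4 + 110*a^3 + 219*a^2 - 828*a + 540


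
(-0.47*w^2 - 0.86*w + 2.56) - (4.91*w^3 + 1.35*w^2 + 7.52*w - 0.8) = -4.91*w^3 - 1.82*w^2 - 8.38*w + 3.36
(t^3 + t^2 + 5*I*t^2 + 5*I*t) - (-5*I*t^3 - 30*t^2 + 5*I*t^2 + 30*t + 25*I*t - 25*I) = t^3 + 5*I*t^3 + 31*t^2 - 30*t - 20*I*t + 25*I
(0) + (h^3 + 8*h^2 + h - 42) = h^3 + 8*h^2 + h - 42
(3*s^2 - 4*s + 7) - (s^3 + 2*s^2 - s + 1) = -s^3 + s^2 - 3*s + 6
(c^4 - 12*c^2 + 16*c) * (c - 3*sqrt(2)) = c^5 - 3*sqrt(2)*c^4 - 12*c^3 + 16*c^2 + 36*sqrt(2)*c^2 - 48*sqrt(2)*c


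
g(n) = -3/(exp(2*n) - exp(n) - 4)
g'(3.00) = 0.02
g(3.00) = -0.00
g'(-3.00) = -0.00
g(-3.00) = 0.74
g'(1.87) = 0.23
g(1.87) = -0.09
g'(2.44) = 0.06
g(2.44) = -0.03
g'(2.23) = 0.09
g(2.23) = -0.04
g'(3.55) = 0.01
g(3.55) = -0.00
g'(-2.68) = -0.01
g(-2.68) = 0.74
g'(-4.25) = -0.00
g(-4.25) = 0.75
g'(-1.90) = -0.02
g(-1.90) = 0.73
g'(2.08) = 0.13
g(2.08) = -0.06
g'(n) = -3*(-2*exp(2*n) + exp(n))/(exp(2*n) - exp(n) - 4)^2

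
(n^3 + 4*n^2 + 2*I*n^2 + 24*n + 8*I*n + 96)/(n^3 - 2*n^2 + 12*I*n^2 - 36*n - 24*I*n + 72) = (n^2 + n*(4 - 4*I) - 16*I)/(n^2 + n*(-2 + 6*I) - 12*I)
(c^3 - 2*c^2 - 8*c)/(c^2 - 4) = c*(c - 4)/(c - 2)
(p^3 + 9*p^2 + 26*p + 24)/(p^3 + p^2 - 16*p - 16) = (p^2 + 5*p + 6)/(p^2 - 3*p - 4)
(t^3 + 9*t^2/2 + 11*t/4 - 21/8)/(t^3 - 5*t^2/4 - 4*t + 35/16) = 2*(4*t^2 + 20*t + 21)/(8*t^2 - 6*t - 35)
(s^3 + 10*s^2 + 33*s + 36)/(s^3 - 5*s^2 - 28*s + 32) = (s^2 + 6*s + 9)/(s^2 - 9*s + 8)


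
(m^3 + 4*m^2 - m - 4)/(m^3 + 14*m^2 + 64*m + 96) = (m^2 - 1)/(m^2 + 10*m + 24)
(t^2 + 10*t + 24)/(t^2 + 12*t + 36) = (t + 4)/(t + 6)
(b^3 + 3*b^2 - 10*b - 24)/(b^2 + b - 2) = (b^2 + b - 12)/(b - 1)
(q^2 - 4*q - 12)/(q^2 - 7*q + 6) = (q + 2)/(q - 1)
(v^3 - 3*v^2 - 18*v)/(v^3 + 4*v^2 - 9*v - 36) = v*(v - 6)/(v^2 + v - 12)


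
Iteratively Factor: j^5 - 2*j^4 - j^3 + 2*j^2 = (j)*(j^4 - 2*j^3 - j^2 + 2*j) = j*(j - 2)*(j^3 - j) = j*(j - 2)*(j - 1)*(j^2 + j) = j^2*(j - 2)*(j - 1)*(j + 1)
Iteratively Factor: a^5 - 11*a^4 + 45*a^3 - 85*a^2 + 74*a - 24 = (a - 1)*(a^4 - 10*a^3 + 35*a^2 - 50*a + 24) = (a - 1)^2*(a^3 - 9*a^2 + 26*a - 24) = (a - 4)*(a - 1)^2*(a^2 - 5*a + 6) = (a - 4)*(a - 2)*(a - 1)^2*(a - 3)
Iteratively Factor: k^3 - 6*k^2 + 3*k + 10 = (k - 5)*(k^2 - k - 2) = (k - 5)*(k - 2)*(k + 1)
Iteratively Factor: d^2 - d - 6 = (d - 3)*(d + 2)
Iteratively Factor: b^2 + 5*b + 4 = (b + 4)*(b + 1)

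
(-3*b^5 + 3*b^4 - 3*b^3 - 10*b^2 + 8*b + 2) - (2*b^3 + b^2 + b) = -3*b^5 + 3*b^4 - 5*b^3 - 11*b^2 + 7*b + 2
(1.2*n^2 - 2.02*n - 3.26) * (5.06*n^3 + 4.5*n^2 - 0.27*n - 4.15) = 6.072*n^5 - 4.8212*n^4 - 25.9096*n^3 - 19.1046*n^2 + 9.2632*n + 13.529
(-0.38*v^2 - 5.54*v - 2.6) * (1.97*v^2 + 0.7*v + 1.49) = -0.7486*v^4 - 11.1798*v^3 - 9.5662*v^2 - 10.0746*v - 3.874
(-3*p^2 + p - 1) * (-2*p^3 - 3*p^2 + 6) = 6*p^5 + 7*p^4 - p^3 - 15*p^2 + 6*p - 6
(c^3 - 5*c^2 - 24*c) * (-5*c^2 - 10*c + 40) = -5*c^5 + 15*c^4 + 210*c^3 + 40*c^2 - 960*c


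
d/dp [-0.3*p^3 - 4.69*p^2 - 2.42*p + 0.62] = -0.9*p^2 - 9.38*p - 2.42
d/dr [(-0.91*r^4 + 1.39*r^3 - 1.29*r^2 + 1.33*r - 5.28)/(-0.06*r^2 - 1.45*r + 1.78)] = (0.1092*r^5 + 3.8751*r^4 - 10.5102*r^3 + 9.3729*r^2 - 5.226*r - 5.2886)/(0.0036*r^4 + 0.174*r^3 + 1.8889*r^2 - 5.162*r + 3.1684)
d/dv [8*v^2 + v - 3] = 16*v + 1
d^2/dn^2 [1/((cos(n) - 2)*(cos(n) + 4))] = (-4*sin(n)^4 + 38*sin(n)^2 - 17*cos(n)/2 - 3*cos(3*n)/2 - 10)/((cos(n) - 2)^3*(cos(n) + 4)^3)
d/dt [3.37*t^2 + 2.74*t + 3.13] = 6.74*t + 2.74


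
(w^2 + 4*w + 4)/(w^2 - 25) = (w^2 + 4*w + 4)/(w^2 - 25)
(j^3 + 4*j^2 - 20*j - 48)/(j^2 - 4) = (j^2 + 2*j - 24)/(j - 2)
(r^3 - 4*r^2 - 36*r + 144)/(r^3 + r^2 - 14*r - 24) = (r^2 - 36)/(r^2 + 5*r + 6)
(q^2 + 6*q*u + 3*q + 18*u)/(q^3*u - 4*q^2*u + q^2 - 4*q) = (q^2 + 6*q*u + 3*q + 18*u)/(q*(q^2*u - 4*q*u + q - 4))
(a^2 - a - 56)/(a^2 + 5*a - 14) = (a - 8)/(a - 2)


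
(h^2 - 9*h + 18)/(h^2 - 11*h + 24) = (h - 6)/(h - 8)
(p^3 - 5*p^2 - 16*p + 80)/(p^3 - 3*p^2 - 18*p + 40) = (p - 4)/(p - 2)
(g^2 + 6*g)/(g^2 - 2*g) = (g + 6)/(g - 2)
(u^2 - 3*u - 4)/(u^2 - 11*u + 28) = (u + 1)/(u - 7)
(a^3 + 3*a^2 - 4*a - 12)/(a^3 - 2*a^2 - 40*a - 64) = (a^2 + a - 6)/(a^2 - 4*a - 32)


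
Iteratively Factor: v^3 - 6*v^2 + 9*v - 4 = (v - 1)*(v^2 - 5*v + 4) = (v - 4)*(v - 1)*(v - 1)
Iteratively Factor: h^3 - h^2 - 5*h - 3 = (h + 1)*(h^2 - 2*h - 3) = (h + 1)^2*(h - 3)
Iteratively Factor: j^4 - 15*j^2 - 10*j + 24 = (j + 3)*(j^3 - 3*j^2 - 6*j + 8) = (j + 2)*(j + 3)*(j^2 - 5*j + 4) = (j - 4)*(j + 2)*(j + 3)*(j - 1)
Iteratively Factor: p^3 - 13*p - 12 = (p + 3)*(p^2 - 3*p - 4) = (p - 4)*(p + 3)*(p + 1)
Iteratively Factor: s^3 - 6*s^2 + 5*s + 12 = (s - 4)*(s^2 - 2*s - 3) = (s - 4)*(s + 1)*(s - 3)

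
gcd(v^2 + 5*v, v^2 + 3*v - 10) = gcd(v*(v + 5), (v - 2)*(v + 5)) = v + 5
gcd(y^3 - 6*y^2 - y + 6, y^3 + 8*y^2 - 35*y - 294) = y - 6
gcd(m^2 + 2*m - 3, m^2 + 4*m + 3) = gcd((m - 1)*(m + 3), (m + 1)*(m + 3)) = m + 3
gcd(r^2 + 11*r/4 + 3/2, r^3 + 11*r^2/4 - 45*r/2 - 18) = r + 3/4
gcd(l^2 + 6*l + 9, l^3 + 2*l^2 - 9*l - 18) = l + 3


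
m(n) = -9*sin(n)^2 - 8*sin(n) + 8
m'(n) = -18*sin(n)*cos(n) - 8*cos(n)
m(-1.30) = 7.35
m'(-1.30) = 2.50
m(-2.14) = 8.35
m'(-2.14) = -3.86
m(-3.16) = 7.85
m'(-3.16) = 8.33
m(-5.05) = -7.56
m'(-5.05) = -8.28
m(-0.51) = 9.76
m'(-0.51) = 0.69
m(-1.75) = 7.16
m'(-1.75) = -1.73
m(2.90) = 5.57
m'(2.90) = 11.95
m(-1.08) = 8.06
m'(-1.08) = 3.71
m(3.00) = 6.69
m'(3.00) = 10.43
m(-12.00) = 1.12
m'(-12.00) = -14.90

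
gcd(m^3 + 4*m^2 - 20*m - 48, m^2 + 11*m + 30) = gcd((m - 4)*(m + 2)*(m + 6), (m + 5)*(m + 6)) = m + 6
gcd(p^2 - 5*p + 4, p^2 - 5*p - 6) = 1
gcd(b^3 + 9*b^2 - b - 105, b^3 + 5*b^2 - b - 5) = b + 5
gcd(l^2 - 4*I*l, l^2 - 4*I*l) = l^2 - 4*I*l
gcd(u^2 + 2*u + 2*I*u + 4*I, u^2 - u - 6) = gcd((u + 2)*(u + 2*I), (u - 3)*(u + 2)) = u + 2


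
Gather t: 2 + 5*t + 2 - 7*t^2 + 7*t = -7*t^2 + 12*t + 4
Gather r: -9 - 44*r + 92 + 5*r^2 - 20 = 5*r^2 - 44*r + 63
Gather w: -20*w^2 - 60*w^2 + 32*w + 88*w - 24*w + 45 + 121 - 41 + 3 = -80*w^2 + 96*w + 128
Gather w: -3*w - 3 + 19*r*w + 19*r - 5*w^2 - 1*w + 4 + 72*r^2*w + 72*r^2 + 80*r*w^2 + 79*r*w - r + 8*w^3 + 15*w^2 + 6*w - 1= 72*r^2 + 18*r + 8*w^3 + w^2*(80*r + 10) + w*(72*r^2 + 98*r + 2)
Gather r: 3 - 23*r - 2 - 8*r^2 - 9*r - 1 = -8*r^2 - 32*r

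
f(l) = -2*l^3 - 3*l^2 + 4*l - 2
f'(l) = -6*l^2 - 6*l + 4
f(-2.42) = -0.90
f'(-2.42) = -16.62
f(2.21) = -29.40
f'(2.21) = -38.56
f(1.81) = -16.45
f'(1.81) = -26.52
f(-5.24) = 182.42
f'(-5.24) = -129.31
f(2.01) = -22.32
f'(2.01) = -32.30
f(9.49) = -1943.56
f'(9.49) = -593.30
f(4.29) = -197.96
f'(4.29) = -132.16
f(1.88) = -18.37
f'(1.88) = -28.49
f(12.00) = -3842.00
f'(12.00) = -932.00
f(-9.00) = 1177.00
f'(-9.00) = -428.00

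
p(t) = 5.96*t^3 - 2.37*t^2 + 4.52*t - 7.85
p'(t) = 17.88*t^2 - 4.74*t + 4.52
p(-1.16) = -25.59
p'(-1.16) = 34.08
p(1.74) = 24.24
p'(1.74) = 50.41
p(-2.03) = -76.65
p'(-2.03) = 87.82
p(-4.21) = -513.61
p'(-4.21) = 341.38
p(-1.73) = -53.62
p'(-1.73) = 66.23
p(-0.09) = -8.28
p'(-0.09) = 5.09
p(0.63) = -4.45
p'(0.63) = 8.63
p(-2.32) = -105.52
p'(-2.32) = 111.75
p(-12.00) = -10702.25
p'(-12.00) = 2636.12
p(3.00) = 145.30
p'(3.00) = 151.22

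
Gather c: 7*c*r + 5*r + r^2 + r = 7*c*r + r^2 + 6*r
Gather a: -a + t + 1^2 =-a + t + 1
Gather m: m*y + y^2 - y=m*y + y^2 - y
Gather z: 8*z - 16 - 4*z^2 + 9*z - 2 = -4*z^2 + 17*z - 18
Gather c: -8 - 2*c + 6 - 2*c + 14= 12 - 4*c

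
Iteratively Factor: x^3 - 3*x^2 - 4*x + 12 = (x + 2)*(x^2 - 5*x + 6) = (x - 3)*(x + 2)*(x - 2)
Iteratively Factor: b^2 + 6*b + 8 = (b + 4)*(b + 2)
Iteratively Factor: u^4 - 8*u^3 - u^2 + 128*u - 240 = (u - 3)*(u^3 - 5*u^2 - 16*u + 80) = (u - 5)*(u - 3)*(u^2 - 16) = (u - 5)*(u - 3)*(u + 4)*(u - 4)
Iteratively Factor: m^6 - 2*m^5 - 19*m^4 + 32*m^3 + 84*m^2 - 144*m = (m + 3)*(m^5 - 5*m^4 - 4*m^3 + 44*m^2 - 48*m) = (m - 2)*(m + 3)*(m^4 - 3*m^3 - 10*m^2 + 24*m) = (m - 2)*(m + 3)^2*(m^3 - 6*m^2 + 8*m) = (m - 2)^2*(m + 3)^2*(m^2 - 4*m) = (m - 4)*(m - 2)^2*(m + 3)^2*(m)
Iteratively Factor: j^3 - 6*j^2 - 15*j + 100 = (j - 5)*(j^2 - j - 20) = (j - 5)*(j + 4)*(j - 5)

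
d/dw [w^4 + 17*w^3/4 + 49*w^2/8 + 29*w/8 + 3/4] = 4*w^3 + 51*w^2/4 + 49*w/4 + 29/8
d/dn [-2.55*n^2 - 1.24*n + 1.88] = -5.1*n - 1.24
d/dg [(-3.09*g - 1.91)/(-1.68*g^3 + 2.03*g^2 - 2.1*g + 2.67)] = (-10.3824*g^3 - 3.3537*g^2 + 7.7546*g - 12.2613)/(2.8224*g^6 - 6.8208*g^5 + 11.1769*g^4 - 17.4972*g^3 + 15.2502*g^2 - 11.214*g + 7.1289)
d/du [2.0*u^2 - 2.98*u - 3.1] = 4.0*u - 2.98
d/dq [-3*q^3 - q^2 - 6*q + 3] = -9*q^2 - 2*q - 6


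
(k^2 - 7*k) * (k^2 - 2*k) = k^4 - 9*k^3 + 14*k^2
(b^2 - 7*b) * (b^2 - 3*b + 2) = b^4 - 10*b^3 + 23*b^2 - 14*b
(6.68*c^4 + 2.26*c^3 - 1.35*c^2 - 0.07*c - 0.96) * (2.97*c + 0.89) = 19.8396*c^5 + 12.6574*c^4 - 1.9981*c^3 - 1.4094*c^2 - 2.9135*c - 0.8544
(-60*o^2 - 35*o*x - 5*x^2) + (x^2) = -60*o^2 - 35*o*x - 4*x^2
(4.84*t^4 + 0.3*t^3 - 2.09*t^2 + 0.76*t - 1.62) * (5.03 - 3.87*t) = -18.7308*t^5 + 23.1842*t^4 + 9.5973*t^3 - 13.4539*t^2 + 10.0922*t - 8.1486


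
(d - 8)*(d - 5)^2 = d^3 - 18*d^2 + 105*d - 200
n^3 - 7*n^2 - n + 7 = (n - 7)*(n - 1)*(n + 1)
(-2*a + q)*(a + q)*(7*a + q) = -14*a^3 - 9*a^2*q + 6*a*q^2 + q^3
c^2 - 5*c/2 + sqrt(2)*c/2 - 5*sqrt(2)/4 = (c - 5/2)*(c + sqrt(2)/2)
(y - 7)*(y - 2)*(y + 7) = y^3 - 2*y^2 - 49*y + 98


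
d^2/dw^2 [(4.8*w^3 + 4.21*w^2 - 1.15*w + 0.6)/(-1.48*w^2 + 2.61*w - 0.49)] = (-1.4210854715202e-14*w^5 - 2.8421709430404e-14*w^4 - 85.921096*w^3 + 47.265432*w^2 + 1.98732*w - 6.384452)/(3.241792*w^6 - 17.150832*w^5 + 33.465612*w^4 - 29.136213*w^3 + 11.079831*w^2 - 1.879983*w + 0.117649)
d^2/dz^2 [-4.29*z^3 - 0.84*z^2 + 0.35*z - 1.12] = -25.74*z - 1.68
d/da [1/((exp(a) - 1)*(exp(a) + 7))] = 2*(-exp(a) - 3)*exp(a)/(exp(4*a) + 12*exp(3*a) + 22*exp(2*a) - 84*exp(a) + 49)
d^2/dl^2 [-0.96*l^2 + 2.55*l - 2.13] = -1.92000000000000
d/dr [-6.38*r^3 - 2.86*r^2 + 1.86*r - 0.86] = -19.14*r^2 - 5.72*r + 1.86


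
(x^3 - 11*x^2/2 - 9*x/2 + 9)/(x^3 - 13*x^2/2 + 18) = (x - 1)/(x - 2)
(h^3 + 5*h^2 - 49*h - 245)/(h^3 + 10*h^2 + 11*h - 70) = (h - 7)/(h - 2)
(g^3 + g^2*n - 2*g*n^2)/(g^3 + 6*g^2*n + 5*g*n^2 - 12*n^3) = g*(g + 2*n)/(g^2 + 7*g*n + 12*n^2)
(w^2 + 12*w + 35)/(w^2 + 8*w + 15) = (w + 7)/(w + 3)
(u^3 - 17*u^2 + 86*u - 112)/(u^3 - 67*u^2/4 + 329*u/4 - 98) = 4*(u - 2)/(4*u - 7)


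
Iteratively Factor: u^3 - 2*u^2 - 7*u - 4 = (u + 1)*(u^2 - 3*u - 4) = (u - 4)*(u + 1)*(u + 1)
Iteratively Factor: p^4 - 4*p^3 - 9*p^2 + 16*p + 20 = (p - 5)*(p^3 + p^2 - 4*p - 4) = (p - 5)*(p - 2)*(p^2 + 3*p + 2) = (p - 5)*(p - 2)*(p + 1)*(p + 2)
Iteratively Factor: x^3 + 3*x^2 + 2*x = (x + 1)*(x^2 + 2*x) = x*(x + 1)*(x + 2)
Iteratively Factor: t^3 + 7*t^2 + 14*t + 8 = (t + 1)*(t^2 + 6*t + 8) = (t + 1)*(t + 2)*(t + 4)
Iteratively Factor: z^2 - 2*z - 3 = (z + 1)*(z - 3)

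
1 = 1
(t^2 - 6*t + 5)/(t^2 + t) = (t^2 - 6*t + 5)/(t*(t + 1))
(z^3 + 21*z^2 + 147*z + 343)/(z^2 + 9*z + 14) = (z^2 + 14*z + 49)/(z + 2)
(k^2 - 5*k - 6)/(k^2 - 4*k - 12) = (k + 1)/(k + 2)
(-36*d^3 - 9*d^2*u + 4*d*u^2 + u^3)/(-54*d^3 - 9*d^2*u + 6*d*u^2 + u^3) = (4*d + u)/(6*d + u)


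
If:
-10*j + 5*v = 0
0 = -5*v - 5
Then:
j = -1/2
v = -1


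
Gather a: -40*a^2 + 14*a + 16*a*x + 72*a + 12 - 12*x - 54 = -40*a^2 + a*(16*x + 86) - 12*x - 42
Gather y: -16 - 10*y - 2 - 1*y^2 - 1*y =-y^2 - 11*y - 18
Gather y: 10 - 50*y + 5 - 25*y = 15 - 75*y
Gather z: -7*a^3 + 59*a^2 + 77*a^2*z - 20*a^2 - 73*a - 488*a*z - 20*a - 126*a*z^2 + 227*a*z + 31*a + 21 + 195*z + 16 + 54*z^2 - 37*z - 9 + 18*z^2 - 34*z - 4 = -7*a^3 + 39*a^2 - 62*a + z^2*(72 - 126*a) + z*(77*a^2 - 261*a + 124) + 24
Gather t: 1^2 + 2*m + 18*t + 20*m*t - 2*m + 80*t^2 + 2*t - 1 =80*t^2 + t*(20*m + 20)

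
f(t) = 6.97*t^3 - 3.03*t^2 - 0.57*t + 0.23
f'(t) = 20.91*t^2 - 6.06*t - 0.57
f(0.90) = 2.34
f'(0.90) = 10.91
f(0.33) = -0.04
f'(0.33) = -0.29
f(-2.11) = -77.53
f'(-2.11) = 105.31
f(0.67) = 0.58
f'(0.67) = 4.76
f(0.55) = 0.16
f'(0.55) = 2.42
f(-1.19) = -15.13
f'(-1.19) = 36.25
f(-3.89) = -453.68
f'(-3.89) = 339.42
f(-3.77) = -414.16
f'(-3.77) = 319.47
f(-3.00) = -213.52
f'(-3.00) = 205.80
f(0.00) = 0.23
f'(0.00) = -0.57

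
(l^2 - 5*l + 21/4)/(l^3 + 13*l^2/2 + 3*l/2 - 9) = (4*l^2 - 20*l + 21)/(2*(2*l^3 + 13*l^2 + 3*l - 18))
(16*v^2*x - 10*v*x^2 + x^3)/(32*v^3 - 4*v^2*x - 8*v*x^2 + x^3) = x/(2*v + x)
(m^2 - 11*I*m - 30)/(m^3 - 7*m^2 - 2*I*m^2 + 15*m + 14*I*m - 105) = (m - 6*I)/(m^2 + m*(-7 + 3*I) - 21*I)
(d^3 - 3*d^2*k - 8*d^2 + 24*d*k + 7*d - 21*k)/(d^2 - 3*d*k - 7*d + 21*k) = d - 1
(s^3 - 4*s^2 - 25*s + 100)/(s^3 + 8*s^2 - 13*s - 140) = (s - 5)/(s + 7)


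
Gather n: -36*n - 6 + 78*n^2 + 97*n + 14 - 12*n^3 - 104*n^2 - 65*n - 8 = -12*n^3 - 26*n^2 - 4*n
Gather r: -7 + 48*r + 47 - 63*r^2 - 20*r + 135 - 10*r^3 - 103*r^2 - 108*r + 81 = -10*r^3 - 166*r^2 - 80*r + 256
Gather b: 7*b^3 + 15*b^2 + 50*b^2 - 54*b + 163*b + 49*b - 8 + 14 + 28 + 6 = 7*b^3 + 65*b^2 + 158*b + 40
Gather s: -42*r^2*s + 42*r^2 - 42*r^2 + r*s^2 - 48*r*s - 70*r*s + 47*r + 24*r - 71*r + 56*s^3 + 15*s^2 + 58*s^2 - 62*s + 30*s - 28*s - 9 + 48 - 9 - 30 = 56*s^3 + s^2*(r + 73) + s*(-42*r^2 - 118*r - 60)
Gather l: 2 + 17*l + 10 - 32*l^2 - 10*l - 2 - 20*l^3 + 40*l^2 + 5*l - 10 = -20*l^3 + 8*l^2 + 12*l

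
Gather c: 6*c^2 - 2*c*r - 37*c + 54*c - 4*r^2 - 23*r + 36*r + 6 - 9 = 6*c^2 + c*(17 - 2*r) - 4*r^2 + 13*r - 3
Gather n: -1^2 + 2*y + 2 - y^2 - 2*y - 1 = -y^2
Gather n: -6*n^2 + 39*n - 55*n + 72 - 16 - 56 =-6*n^2 - 16*n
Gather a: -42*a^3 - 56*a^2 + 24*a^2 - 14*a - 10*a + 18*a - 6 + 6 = -42*a^3 - 32*a^2 - 6*a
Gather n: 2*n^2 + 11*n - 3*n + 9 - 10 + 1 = 2*n^2 + 8*n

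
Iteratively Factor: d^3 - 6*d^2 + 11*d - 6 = (d - 2)*(d^2 - 4*d + 3) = (d - 3)*(d - 2)*(d - 1)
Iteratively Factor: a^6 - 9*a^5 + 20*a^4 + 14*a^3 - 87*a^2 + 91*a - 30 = (a - 1)*(a^5 - 8*a^4 + 12*a^3 + 26*a^2 - 61*a + 30) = (a - 1)*(a + 2)*(a^4 - 10*a^3 + 32*a^2 - 38*a + 15) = (a - 1)^2*(a + 2)*(a^3 - 9*a^2 + 23*a - 15) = (a - 1)^3*(a + 2)*(a^2 - 8*a + 15) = (a - 3)*(a - 1)^3*(a + 2)*(a - 5)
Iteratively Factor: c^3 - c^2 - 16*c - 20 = (c - 5)*(c^2 + 4*c + 4) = (c - 5)*(c + 2)*(c + 2)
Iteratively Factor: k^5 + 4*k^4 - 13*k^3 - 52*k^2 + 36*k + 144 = (k - 2)*(k^4 + 6*k^3 - k^2 - 54*k - 72) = (k - 2)*(k + 4)*(k^3 + 2*k^2 - 9*k - 18) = (k - 2)*(k + 3)*(k + 4)*(k^2 - k - 6) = (k - 2)*(k + 2)*(k + 3)*(k + 4)*(k - 3)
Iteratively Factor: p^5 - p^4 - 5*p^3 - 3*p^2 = (p)*(p^4 - p^3 - 5*p^2 - 3*p) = p^2*(p^3 - p^2 - 5*p - 3) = p^2*(p + 1)*(p^2 - 2*p - 3) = p^2*(p - 3)*(p + 1)*(p + 1)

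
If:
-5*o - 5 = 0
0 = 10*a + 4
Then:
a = -2/5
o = -1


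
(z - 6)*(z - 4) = z^2 - 10*z + 24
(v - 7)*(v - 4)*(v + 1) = v^3 - 10*v^2 + 17*v + 28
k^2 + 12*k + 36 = (k + 6)^2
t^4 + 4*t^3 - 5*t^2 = t^2*(t - 1)*(t + 5)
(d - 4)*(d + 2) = d^2 - 2*d - 8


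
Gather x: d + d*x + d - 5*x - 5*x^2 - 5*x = 2*d - 5*x^2 + x*(d - 10)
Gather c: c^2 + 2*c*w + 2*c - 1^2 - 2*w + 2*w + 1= c^2 + c*(2*w + 2)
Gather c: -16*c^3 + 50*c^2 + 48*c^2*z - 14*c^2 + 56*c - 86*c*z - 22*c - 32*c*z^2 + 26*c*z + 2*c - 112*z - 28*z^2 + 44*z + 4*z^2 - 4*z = -16*c^3 + c^2*(48*z + 36) + c*(-32*z^2 - 60*z + 36) - 24*z^2 - 72*z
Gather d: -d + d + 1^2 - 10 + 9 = 0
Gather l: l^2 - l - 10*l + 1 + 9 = l^2 - 11*l + 10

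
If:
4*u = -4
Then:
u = -1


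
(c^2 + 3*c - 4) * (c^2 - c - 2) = c^4 + 2*c^3 - 9*c^2 - 2*c + 8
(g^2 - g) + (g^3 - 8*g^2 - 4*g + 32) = g^3 - 7*g^2 - 5*g + 32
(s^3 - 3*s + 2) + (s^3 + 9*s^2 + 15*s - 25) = 2*s^3 + 9*s^2 + 12*s - 23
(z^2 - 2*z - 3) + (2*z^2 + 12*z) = 3*z^2 + 10*z - 3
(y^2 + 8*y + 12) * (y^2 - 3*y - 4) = y^4 + 5*y^3 - 16*y^2 - 68*y - 48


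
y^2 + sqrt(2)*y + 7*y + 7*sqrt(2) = (y + 7)*(y + sqrt(2))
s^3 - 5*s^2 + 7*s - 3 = (s - 3)*(s - 1)^2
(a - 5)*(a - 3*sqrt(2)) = a^2 - 5*a - 3*sqrt(2)*a + 15*sqrt(2)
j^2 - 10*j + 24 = (j - 6)*(j - 4)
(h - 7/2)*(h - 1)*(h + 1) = h^3 - 7*h^2/2 - h + 7/2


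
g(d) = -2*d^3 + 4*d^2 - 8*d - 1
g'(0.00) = -8.00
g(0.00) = -1.00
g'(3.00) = -38.00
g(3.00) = -43.00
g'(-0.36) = -11.66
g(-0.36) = 2.49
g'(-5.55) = -237.22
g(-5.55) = 508.52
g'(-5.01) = -198.68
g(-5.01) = 390.98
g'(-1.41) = -31.21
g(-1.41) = 23.84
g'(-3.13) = -91.82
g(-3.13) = 124.56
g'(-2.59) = -68.97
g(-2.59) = 81.30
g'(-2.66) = -71.73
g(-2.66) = 86.22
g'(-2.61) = -69.75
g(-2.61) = 82.69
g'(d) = -6*d^2 + 8*d - 8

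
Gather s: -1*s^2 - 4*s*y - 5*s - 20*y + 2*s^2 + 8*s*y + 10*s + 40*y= s^2 + s*(4*y + 5) + 20*y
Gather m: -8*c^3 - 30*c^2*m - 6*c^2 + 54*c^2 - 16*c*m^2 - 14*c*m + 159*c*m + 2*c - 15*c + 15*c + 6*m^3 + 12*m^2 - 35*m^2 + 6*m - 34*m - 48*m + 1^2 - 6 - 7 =-8*c^3 + 48*c^2 + 2*c + 6*m^3 + m^2*(-16*c - 23) + m*(-30*c^2 + 145*c - 76) - 12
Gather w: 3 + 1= 4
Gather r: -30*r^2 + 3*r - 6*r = -30*r^2 - 3*r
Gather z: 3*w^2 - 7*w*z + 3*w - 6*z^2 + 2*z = 3*w^2 + 3*w - 6*z^2 + z*(2 - 7*w)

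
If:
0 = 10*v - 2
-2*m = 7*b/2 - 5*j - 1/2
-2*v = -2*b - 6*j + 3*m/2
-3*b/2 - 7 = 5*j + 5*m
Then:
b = 257/778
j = -2603/7780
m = -453/389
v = 1/5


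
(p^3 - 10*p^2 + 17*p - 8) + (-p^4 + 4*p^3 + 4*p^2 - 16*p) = -p^4 + 5*p^3 - 6*p^2 + p - 8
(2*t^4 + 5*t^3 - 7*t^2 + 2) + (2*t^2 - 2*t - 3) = 2*t^4 + 5*t^3 - 5*t^2 - 2*t - 1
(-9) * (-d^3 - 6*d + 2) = 9*d^3 + 54*d - 18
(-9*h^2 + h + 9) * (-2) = 18*h^2 - 2*h - 18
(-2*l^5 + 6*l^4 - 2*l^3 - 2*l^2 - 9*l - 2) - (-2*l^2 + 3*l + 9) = -2*l^5 + 6*l^4 - 2*l^3 - 12*l - 11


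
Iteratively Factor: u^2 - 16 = (u - 4)*(u + 4)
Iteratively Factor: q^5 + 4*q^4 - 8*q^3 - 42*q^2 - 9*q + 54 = (q + 3)*(q^4 + q^3 - 11*q^2 - 9*q + 18) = (q + 3)^2*(q^3 - 2*q^2 - 5*q + 6) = (q - 3)*(q + 3)^2*(q^2 + q - 2) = (q - 3)*(q - 1)*(q + 3)^2*(q + 2)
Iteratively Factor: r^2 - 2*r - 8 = (r - 4)*(r + 2)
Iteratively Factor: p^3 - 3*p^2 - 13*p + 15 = (p - 1)*(p^2 - 2*p - 15) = (p - 5)*(p - 1)*(p + 3)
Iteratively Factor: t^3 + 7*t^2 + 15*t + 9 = (t + 3)*(t^2 + 4*t + 3) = (t + 3)^2*(t + 1)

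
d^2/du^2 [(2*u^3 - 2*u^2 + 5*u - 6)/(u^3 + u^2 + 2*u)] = 2*(-4*u^6 + 3*u^5 - 9*u^4 - 41*u^3 - 54*u^2 - 36*u - 24)/(u^3*(u^6 + 3*u^5 + 9*u^4 + 13*u^3 + 18*u^2 + 12*u + 8))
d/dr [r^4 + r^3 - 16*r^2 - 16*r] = 4*r^3 + 3*r^2 - 32*r - 16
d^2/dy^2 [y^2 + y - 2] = 2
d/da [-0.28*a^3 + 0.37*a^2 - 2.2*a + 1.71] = -0.84*a^2 + 0.74*a - 2.2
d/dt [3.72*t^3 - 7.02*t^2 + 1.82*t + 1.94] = 11.16*t^2 - 14.04*t + 1.82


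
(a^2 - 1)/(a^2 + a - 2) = (a + 1)/(a + 2)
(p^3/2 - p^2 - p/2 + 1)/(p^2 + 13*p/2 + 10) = (p^3 - 2*p^2 - p + 2)/(2*p^2 + 13*p + 20)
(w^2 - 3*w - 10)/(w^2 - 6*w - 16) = (w - 5)/(w - 8)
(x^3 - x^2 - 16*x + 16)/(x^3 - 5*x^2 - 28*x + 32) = (x - 4)/(x - 8)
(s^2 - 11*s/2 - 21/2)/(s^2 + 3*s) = (2*s^2 - 11*s - 21)/(2*s*(s + 3))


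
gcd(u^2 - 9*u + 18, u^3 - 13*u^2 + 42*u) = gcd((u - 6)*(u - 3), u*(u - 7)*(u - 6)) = u - 6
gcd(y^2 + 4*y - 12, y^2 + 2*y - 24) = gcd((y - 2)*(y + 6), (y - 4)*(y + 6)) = y + 6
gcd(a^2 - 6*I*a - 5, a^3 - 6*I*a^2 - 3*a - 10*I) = a - 5*I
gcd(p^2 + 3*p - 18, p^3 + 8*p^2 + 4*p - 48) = p + 6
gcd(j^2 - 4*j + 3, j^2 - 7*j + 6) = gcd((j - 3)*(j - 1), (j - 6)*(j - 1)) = j - 1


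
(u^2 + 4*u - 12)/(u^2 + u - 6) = (u + 6)/(u + 3)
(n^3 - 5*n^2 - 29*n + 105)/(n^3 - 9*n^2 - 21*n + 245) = (n - 3)/(n - 7)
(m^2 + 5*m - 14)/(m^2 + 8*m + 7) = (m - 2)/(m + 1)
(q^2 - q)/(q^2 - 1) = q/(q + 1)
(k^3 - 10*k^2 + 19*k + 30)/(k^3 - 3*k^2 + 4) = (k^2 - 11*k + 30)/(k^2 - 4*k + 4)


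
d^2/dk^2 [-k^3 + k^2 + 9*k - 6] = 2 - 6*k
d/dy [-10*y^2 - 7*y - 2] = -20*y - 7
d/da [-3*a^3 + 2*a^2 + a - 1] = -9*a^2 + 4*a + 1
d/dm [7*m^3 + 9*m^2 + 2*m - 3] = 21*m^2 + 18*m + 2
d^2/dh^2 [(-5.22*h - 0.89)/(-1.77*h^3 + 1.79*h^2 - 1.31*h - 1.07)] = (98.122428*h^5 - 65.7717840000001*h^4 - 35.873016*h^3 - 89.142144*h^2 + 37.352004*h - 8.169856)/(5.545233*h^9 - 16.823673*h^8 + 29.326068*h^7 - 20.581568*h^6 + 1.364118*h^5 + 15.955758*h^4 - 6.726748*h^3 - 0.639432*h^2 + 4.499457*h + 1.225043)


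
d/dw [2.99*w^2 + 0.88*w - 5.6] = 5.98*w + 0.88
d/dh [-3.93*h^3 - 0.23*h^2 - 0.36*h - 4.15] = -11.79*h^2 - 0.46*h - 0.36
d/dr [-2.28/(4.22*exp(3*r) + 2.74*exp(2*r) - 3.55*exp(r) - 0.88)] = (28.8648*exp(2*r) + 12.4944*exp(r) - 8.094)*exp(r)/(4.22*exp(3*r) + 2.74*exp(2*r) - 3.55*exp(r) - 0.88)^2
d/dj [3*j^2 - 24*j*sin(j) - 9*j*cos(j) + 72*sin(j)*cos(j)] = 9*j*sin(j) - 24*j*cos(j) + 6*j - 24*sin(j) - 9*cos(j) + 72*cos(2*j)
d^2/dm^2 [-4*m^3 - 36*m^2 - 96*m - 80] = -24*m - 72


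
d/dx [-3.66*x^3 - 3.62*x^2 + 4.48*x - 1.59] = -10.98*x^2 - 7.24*x + 4.48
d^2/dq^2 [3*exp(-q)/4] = 3*exp(-q)/4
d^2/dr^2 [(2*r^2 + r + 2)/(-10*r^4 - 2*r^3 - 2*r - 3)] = 8*(-150*r^8 - 180*r^7 - 542*r^6 - 93*r^5 + 189*r^4 + 77*r^3 + 93*r^2 + 9*r - 5)/(1000*r^12 + 600*r^11 + 120*r^10 + 608*r^9 + 1140*r^8 + 384*r^7 + 156*r^6 + 384*r^5 + 342*r^4 + 62*r^3 + 36*r^2 + 54*r + 27)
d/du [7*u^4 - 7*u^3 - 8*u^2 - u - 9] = 28*u^3 - 21*u^2 - 16*u - 1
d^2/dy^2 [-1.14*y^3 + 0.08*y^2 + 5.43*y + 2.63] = 0.16 - 6.84*y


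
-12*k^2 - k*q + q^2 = (-4*k + q)*(3*k + q)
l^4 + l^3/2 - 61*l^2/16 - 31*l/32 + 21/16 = (l - 7/4)*(l - 1/2)*(l + 3/4)*(l + 2)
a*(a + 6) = a^2 + 6*a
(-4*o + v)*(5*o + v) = -20*o^2 + o*v + v^2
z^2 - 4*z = z*(z - 4)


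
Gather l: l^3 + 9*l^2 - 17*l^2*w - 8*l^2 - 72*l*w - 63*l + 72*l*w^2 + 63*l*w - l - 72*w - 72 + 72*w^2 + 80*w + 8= l^3 + l^2*(1 - 17*w) + l*(72*w^2 - 9*w - 64) + 72*w^2 + 8*w - 64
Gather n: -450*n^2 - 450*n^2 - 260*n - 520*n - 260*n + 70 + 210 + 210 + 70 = -900*n^2 - 1040*n + 560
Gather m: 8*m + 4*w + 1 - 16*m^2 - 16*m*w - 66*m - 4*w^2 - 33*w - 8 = -16*m^2 + m*(-16*w - 58) - 4*w^2 - 29*w - 7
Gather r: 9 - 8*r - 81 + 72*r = 64*r - 72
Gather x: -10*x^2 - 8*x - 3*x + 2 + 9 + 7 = -10*x^2 - 11*x + 18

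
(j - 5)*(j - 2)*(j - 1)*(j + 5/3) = j^4 - 19*j^3/3 + 11*j^2/3 + 55*j/3 - 50/3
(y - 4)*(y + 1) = y^2 - 3*y - 4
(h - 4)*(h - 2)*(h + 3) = h^3 - 3*h^2 - 10*h + 24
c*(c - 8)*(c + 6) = c^3 - 2*c^2 - 48*c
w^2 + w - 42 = (w - 6)*(w + 7)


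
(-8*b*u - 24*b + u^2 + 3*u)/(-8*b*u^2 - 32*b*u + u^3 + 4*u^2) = (u + 3)/(u*(u + 4))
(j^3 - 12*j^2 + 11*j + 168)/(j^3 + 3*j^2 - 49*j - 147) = (j - 8)/(j + 7)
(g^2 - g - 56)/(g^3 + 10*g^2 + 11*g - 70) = (g - 8)/(g^2 + 3*g - 10)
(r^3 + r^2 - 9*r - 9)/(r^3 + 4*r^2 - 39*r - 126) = (r^2 - 2*r - 3)/(r^2 + r - 42)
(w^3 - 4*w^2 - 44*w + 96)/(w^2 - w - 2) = (w^2 - 2*w - 48)/(w + 1)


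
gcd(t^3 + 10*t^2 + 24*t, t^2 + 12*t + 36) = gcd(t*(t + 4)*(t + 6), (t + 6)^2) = t + 6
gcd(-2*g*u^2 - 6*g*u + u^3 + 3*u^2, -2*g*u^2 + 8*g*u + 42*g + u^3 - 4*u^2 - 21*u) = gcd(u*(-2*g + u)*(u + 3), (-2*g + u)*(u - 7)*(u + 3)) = -2*g*u - 6*g + u^2 + 3*u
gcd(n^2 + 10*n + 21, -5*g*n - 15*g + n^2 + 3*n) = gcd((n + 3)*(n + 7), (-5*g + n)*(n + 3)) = n + 3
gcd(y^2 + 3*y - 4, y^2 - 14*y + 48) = 1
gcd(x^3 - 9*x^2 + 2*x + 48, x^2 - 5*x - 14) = x + 2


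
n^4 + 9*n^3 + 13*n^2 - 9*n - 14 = (n - 1)*(n + 1)*(n + 2)*(n + 7)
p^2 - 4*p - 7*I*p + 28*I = (p - 4)*(p - 7*I)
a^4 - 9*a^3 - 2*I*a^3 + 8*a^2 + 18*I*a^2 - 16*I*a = a*(a - 8)*(a - 1)*(a - 2*I)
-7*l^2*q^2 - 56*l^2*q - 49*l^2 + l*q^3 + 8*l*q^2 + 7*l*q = (-7*l + q)*(q + 7)*(l*q + l)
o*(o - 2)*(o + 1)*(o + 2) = o^4 + o^3 - 4*o^2 - 4*o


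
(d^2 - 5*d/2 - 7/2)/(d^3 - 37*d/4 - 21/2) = 2*(d + 1)/(2*d^2 + 7*d + 6)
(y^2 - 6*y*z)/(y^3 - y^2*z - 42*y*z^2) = (-y + 6*z)/(-y^2 + y*z + 42*z^2)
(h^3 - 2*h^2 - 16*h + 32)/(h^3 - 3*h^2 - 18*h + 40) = (h - 4)/(h - 5)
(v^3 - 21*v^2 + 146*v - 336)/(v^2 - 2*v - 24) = (v^2 - 15*v + 56)/(v + 4)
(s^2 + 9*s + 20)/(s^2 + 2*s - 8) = (s + 5)/(s - 2)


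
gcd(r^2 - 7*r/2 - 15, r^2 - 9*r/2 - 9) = r - 6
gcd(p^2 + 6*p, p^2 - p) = p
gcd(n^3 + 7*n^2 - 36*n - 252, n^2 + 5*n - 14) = n + 7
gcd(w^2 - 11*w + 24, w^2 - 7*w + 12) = w - 3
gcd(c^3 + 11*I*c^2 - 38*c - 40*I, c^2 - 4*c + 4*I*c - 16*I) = c + 4*I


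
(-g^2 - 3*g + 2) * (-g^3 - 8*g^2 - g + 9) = g^5 + 11*g^4 + 23*g^3 - 22*g^2 - 29*g + 18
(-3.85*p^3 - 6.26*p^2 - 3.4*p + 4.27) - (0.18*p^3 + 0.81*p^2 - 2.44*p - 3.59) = -4.03*p^3 - 7.07*p^2 - 0.96*p + 7.86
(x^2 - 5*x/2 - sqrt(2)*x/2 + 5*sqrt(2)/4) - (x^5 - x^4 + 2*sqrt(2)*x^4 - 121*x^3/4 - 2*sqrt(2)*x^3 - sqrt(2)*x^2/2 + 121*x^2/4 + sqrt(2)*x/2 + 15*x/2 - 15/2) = -x^5 - 2*sqrt(2)*x^4 + x^4 + 2*sqrt(2)*x^3 + 121*x^3/4 - 117*x^2/4 + sqrt(2)*x^2/2 - 10*x - sqrt(2)*x + 5*sqrt(2)/4 + 15/2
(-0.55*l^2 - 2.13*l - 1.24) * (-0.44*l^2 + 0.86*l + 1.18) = 0.242*l^4 + 0.4642*l^3 - 1.9352*l^2 - 3.5798*l - 1.4632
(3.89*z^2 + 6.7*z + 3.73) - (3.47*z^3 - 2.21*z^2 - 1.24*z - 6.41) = -3.47*z^3 + 6.1*z^2 + 7.94*z + 10.14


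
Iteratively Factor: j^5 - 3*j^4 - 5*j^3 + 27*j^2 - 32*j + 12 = (j - 1)*(j^4 - 2*j^3 - 7*j^2 + 20*j - 12) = (j - 2)*(j - 1)*(j^3 - 7*j + 6) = (j - 2)^2*(j - 1)*(j^2 + 2*j - 3) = (j - 2)^2*(j - 1)^2*(j + 3)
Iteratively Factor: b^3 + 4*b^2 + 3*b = (b)*(b^2 + 4*b + 3) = b*(b + 1)*(b + 3)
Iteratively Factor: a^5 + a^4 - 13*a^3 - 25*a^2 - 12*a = (a)*(a^4 + a^3 - 13*a^2 - 25*a - 12) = a*(a - 4)*(a^3 + 5*a^2 + 7*a + 3) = a*(a - 4)*(a + 1)*(a^2 + 4*a + 3) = a*(a - 4)*(a + 1)*(a + 3)*(a + 1)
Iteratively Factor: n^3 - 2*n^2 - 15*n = (n - 5)*(n^2 + 3*n) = n*(n - 5)*(n + 3)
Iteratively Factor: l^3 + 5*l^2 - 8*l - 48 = (l - 3)*(l^2 + 8*l + 16) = (l - 3)*(l + 4)*(l + 4)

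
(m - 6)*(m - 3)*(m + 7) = m^3 - 2*m^2 - 45*m + 126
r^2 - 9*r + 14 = (r - 7)*(r - 2)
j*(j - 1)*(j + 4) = j^3 + 3*j^2 - 4*j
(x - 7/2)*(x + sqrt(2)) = x^2 - 7*x/2 + sqrt(2)*x - 7*sqrt(2)/2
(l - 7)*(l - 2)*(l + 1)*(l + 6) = l^4 - 2*l^3 - 43*l^2 + 44*l + 84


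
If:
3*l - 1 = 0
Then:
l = 1/3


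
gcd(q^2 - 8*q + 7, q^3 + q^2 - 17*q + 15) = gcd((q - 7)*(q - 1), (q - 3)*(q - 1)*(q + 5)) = q - 1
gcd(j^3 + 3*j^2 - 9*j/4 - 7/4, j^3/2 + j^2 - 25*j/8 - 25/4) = 1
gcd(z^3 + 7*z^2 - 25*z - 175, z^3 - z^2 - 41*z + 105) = z^2 + 2*z - 35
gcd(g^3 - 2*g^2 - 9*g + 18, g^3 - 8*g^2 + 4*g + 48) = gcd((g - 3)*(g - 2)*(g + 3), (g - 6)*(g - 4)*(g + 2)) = 1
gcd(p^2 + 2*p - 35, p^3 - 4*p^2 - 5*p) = p - 5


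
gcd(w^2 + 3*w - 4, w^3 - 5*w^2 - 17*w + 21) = w - 1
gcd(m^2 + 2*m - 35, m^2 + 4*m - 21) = m + 7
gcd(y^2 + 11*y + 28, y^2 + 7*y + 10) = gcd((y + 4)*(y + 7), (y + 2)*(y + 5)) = 1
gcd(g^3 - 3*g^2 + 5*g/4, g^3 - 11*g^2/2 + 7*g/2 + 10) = g - 5/2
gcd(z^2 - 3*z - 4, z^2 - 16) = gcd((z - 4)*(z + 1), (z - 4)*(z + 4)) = z - 4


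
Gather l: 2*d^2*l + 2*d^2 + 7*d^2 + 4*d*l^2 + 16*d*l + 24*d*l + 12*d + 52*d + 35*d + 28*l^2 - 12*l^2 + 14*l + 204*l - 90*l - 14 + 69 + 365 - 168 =9*d^2 + 99*d + l^2*(4*d + 16) + l*(2*d^2 + 40*d + 128) + 252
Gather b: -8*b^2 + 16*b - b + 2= -8*b^2 + 15*b + 2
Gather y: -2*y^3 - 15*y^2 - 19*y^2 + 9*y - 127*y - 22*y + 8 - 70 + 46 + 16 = -2*y^3 - 34*y^2 - 140*y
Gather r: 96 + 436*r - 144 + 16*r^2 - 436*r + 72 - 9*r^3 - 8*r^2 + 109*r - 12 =-9*r^3 + 8*r^2 + 109*r + 12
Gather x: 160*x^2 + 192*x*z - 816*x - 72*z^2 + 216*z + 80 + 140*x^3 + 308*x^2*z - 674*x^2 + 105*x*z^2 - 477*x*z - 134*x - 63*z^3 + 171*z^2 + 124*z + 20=140*x^3 + x^2*(308*z - 514) + x*(105*z^2 - 285*z - 950) - 63*z^3 + 99*z^2 + 340*z + 100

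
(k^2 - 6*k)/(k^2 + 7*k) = (k - 6)/(k + 7)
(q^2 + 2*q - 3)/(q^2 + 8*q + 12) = (q^2 + 2*q - 3)/(q^2 + 8*q + 12)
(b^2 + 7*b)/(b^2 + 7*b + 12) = b*(b + 7)/(b^2 + 7*b + 12)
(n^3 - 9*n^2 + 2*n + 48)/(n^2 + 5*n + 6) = (n^2 - 11*n + 24)/(n + 3)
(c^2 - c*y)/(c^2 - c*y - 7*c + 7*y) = c/(c - 7)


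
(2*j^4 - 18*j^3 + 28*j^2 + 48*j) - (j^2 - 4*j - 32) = 2*j^4 - 18*j^3 + 27*j^2 + 52*j + 32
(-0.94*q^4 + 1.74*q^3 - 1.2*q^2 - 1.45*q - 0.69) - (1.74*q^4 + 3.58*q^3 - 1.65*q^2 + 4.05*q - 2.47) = -2.68*q^4 - 1.84*q^3 + 0.45*q^2 - 5.5*q + 1.78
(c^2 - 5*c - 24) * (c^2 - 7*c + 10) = c^4 - 12*c^3 + 21*c^2 + 118*c - 240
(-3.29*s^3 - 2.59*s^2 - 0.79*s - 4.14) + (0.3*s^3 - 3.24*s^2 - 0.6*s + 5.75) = -2.99*s^3 - 5.83*s^2 - 1.39*s + 1.61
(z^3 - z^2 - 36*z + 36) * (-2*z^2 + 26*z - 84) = -2*z^5 + 28*z^4 - 38*z^3 - 924*z^2 + 3960*z - 3024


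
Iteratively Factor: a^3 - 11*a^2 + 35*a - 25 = (a - 5)*(a^2 - 6*a + 5) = (a - 5)*(a - 1)*(a - 5)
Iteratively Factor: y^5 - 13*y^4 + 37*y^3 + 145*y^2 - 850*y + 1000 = (y - 2)*(y^4 - 11*y^3 + 15*y^2 + 175*y - 500) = (y - 5)*(y - 2)*(y^3 - 6*y^2 - 15*y + 100) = (y - 5)^2*(y - 2)*(y^2 - y - 20) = (y - 5)^3*(y - 2)*(y + 4)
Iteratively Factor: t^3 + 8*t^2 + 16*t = (t + 4)*(t^2 + 4*t) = (t + 4)^2*(t)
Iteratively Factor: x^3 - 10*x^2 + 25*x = (x)*(x^2 - 10*x + 25) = x*(x - 5)*(x - 5)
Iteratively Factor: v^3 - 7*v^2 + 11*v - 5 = (v - 1)*(v^2 - 6*v + 5) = (v - 1)^2*(v - 5)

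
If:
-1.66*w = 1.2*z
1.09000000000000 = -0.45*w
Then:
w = -2.42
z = 3.35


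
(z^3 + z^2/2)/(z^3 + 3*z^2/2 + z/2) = z/(z + 1)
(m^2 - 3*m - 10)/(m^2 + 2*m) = (m - 5)/m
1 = 1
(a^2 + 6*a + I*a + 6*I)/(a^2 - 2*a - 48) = (a + I)/(a - 8)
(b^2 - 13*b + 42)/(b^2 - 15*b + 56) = (b - 6)/(b - 8)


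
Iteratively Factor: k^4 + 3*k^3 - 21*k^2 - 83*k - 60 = (k + 1)*(k^3 + 2*k^2 - 23*k - 60) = (k + 1)*(k + 3)*(k^2 - k - 20) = (k + 1)*(k + 3)*(k + 4)*(k - 5)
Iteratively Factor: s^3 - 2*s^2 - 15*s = (s)*(s^2 - 2*s - 15) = s*(s - 5)*(s + 3)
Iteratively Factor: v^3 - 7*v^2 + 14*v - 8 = (v - 2)*(v^2 - 5*v + 4) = (v - 4)*(v - 2)*(v - 1)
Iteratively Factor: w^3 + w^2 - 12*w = (w - 3)*(w^2 + 4*w) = w*(w - 3)*(w + 4)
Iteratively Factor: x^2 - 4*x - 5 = (x - 5)*(x + 1)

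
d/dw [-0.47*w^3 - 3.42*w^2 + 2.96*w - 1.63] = -1.41*w^2 - 6.84*w + 2.96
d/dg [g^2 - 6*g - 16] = 2*g - 6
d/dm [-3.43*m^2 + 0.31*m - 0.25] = 0.31 - 6.86*m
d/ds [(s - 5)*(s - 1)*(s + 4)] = 3*s^2 - 4*s - 19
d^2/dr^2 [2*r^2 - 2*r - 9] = 4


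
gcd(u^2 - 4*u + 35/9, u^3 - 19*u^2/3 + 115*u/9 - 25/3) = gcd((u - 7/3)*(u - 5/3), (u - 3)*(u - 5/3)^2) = u - 5/3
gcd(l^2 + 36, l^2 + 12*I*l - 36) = l + 6*I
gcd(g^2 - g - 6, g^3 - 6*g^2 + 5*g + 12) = g - 3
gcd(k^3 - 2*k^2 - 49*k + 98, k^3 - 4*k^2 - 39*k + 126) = k - 7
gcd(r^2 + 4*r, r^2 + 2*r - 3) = 1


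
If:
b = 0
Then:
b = 0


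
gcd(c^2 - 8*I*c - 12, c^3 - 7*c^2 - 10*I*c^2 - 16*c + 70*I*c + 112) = c - 2*I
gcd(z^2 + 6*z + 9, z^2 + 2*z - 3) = z + 3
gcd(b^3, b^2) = b^2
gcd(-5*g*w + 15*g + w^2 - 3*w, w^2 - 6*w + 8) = 1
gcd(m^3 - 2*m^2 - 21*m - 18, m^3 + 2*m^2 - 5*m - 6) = m^2 + 4*m + 3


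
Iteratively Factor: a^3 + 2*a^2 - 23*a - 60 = (a - 5)*(a^2 + 7*a + 12) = (a - 5)*(a + 3)*(a + 4)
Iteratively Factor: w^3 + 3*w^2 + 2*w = (w)*(w^2 + 3*w + 2) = w*(w + 1)*(w + 2)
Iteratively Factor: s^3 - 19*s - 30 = (s + 3)*(s^2 - 3*s - 10) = (s + 2)*(s + 3)*(s - 5)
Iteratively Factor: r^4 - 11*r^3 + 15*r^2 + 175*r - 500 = (r - 5)*(r^3 - 6*r^2 - 15*r + 100) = (r - 5)^2*(r^2 - r - 20) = (r - 5)^2*(r + 4)*(r - 5)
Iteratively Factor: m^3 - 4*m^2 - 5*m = (m + 1)*(m^2 - 5*m) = (m - 5)*(m + 1)*(m)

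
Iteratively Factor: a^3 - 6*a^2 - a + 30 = (a - 5)*(a^2 - a - 6) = (a - 5)*(a + 2)*(a - 3)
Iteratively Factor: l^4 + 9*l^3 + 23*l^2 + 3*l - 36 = (l + 4)*(l^3 + 5*l^2 + 3*l - 9) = (l + 3)*(l + 4)*(l^2 + 2*l - 3) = (l - 1)*(l + 3)*(l + 4)*(l + 3)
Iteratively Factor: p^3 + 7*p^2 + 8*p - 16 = (p + 4)*(p^2 + 3*p - 4) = (p + 4)^2*(p - 1)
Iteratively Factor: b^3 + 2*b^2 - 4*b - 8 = (b + 2)*(b^2 - 4) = (b - 2)*(b + 2)*(b + 2)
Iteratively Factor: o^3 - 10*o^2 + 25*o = (o - 5)*(o^2 - 5*o) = (o - 5)^2*(o)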